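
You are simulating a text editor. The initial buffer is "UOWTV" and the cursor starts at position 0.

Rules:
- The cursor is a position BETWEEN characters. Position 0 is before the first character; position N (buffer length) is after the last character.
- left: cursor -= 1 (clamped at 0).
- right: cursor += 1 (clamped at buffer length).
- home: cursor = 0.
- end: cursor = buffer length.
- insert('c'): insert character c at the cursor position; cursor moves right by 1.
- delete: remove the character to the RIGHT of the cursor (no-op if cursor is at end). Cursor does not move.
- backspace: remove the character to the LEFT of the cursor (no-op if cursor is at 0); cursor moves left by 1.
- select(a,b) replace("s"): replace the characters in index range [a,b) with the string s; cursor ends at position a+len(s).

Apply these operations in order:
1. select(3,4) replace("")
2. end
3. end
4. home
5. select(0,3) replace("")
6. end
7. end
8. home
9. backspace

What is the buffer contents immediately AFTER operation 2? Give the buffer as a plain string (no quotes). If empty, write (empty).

After op 1 (select(3,4) replace("")): buf='UOWV' cursor=3
After op 2 (end): buf='UOWV' cursor=4

Answer: UOWV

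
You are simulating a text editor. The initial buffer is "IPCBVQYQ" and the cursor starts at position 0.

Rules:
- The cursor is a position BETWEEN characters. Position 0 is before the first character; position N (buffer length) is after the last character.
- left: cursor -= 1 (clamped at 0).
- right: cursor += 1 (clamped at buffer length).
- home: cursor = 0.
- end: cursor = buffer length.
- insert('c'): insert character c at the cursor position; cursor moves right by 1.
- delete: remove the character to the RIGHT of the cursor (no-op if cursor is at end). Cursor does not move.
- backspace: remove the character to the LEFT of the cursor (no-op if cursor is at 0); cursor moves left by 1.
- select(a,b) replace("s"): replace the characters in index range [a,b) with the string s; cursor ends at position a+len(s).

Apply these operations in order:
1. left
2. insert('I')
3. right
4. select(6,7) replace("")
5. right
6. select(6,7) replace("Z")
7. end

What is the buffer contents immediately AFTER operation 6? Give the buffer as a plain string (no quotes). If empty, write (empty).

After op 1 (left): buf='IPCBVQYQ' cursor=0
After op 2 (insert('I')): buf='IIPCBVQYQ' cursor=1
After op 3 (right): buf='IIPCBVQYQ' cursor=2
After op 4 (select(6,7) replace("")): buf='IIPCBVYQ' cursor=6
After op 5 (right): buf='IIPCBVYQ' cursor=7
After op 6 (select(6,7) replace("Z")): buf='IIPCBVZQ' cursor=7

Answer: IIPCBVZQ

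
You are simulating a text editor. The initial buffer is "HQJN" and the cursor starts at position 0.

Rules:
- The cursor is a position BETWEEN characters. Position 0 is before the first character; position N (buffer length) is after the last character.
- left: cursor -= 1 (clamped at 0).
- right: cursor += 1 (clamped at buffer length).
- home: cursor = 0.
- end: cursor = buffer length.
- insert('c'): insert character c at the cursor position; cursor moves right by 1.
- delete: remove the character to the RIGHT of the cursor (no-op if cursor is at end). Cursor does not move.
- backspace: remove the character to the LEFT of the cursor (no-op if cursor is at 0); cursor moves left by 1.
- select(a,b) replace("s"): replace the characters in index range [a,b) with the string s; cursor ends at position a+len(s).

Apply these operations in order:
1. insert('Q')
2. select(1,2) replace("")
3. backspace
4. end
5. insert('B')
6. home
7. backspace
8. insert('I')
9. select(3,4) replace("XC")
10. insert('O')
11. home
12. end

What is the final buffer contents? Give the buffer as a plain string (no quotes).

Answer: IQJXCOB

Derivation:
After op 1 (insert('Q')): buf='QHQJN' cursor=1
After op 2 (select(1,2) replace("")): buf='QQJN' cursor=1
After op 3 (backspace): buf='QJN' cursor=0
After op 4 (end): buf='QJN' cursor=3
After op 5 (insert('B')): buf='QJNB' cursor=4
After op 6 (home): buf='QJNB' cursor=0
After op 7 (backspace): buf='QJNB' cursor=0
After op 8 (insert('I')): buf='IQJNB' cursor=1
After op 9 (select(3,4) replace("XC")): buf='IQJXCB' cursor=5
After op 10 (insert('O')): buf='IQJXCOB' cursor=6
After op 11 (home): buf='IQJXCOB' cursor=0
After op 12 (end): buf='IQJXCOB' cursor=7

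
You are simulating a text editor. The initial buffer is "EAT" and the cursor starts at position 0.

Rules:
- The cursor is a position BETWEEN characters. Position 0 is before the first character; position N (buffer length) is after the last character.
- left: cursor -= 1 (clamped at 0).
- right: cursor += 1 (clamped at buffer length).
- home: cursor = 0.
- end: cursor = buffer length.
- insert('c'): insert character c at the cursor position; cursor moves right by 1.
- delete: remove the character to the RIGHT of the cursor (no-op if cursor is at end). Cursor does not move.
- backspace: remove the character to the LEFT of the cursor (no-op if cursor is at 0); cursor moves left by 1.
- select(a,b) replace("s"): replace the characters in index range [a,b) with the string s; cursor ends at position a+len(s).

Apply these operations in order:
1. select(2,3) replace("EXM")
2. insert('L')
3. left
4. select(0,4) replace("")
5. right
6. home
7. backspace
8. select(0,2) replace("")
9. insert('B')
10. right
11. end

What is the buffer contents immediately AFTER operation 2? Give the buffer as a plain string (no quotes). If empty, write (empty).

After op 1 (select(2,3) replace("EXM")): buf='EAEXM' cursor=5
After op 2 (insert('L')): buf='EAEXML' cursor=6

Answer: EAEXML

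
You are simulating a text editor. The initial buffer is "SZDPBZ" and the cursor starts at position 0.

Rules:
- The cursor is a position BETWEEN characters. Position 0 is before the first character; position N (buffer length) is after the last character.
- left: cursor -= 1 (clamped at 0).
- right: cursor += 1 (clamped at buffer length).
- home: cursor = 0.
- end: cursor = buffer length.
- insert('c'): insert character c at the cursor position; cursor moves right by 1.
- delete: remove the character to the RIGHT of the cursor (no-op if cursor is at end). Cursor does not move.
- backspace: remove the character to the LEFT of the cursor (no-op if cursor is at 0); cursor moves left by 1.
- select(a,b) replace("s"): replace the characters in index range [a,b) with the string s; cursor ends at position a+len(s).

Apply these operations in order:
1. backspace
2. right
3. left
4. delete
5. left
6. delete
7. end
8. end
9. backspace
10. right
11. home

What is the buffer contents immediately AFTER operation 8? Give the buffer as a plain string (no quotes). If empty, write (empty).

After op 1 (backspace): buf='SZDPBZ' cursor=0
After op 2 (right): buf='SZDPBZ' cursor=1
After op 3 (left): buf='SZDPBZ' cursor=0
After op 4 (delete): buf='ZDPBZ' cursor=0
After op 5 (left): buf='ZDPBZ' cursor=0
After op 6 (delete): buf='DPBZ' cursor=0
After op 7 (end): buf='DPBZ' cursor=4
After op 8 (end): buf='DPBZ' cursor=4

Answer: DPBZ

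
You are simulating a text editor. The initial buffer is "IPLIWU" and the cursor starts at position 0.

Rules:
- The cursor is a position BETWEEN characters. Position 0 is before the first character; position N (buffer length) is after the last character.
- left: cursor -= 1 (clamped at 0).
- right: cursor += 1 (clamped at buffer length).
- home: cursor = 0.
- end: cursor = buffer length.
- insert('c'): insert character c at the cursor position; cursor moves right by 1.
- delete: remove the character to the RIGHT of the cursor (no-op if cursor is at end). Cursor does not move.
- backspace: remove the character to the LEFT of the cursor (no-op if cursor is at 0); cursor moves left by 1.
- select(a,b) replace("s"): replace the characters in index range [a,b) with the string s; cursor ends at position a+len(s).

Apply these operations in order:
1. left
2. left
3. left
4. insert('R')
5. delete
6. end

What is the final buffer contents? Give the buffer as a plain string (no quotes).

Answer: RPLIWU

Derivation:
After op 1 (left): buf='IPLIWU' cursor=0
After op 2 (left): buf='IPLIWU' cursor=0
After op 3 (left): buf='IPLIWU' cursor=0
After op 4 (insert('R')): buf='RIPLIWU' cursor=1
After op 5 (delete): buf='RPLIWU' cursor=1
After op 6 (end): buf='RPLIWU' cursor=6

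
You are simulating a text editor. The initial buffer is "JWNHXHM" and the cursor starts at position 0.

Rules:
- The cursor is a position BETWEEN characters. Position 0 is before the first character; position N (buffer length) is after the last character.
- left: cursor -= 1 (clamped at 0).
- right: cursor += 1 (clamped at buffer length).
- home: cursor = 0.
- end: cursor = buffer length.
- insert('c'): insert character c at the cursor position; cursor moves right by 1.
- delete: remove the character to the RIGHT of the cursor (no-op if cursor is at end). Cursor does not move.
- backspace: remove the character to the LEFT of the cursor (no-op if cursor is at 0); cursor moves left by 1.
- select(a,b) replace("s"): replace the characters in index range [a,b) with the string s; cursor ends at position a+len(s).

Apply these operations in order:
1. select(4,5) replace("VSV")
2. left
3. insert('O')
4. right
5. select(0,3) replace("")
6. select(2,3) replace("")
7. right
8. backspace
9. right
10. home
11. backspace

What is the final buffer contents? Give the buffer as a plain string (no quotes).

After op 1 (select(4,5) replace("VSV")): buf='JWNHVSVHM' cursor=7
After op 2 (left): buf='JWNHVSVHM' cursor=6
After op 3 (insert('O')): buf='JWNHVSOVHM' cursor=7
After op 4 (right): buf='JWNHVSOVHM' cursor=8
After op 5 (select(0,3) replace("")): buf='HVSOVHM' cursor=0
After op 6 (select(2,3) replace("")): buf='HVOVHM' cursor=2
After op 7 (right): buf='HVOVHM' cursor=3
After op 8 (backspace): buf='HVVHM' cursor=2
After op 9 (right): buf='HVVHM' cursor=3
After op 10 (home): buf='HVVHM' cursor=0
After op 11 (backspace): buf='HVVHM' cursor=0

Answer: HVVHM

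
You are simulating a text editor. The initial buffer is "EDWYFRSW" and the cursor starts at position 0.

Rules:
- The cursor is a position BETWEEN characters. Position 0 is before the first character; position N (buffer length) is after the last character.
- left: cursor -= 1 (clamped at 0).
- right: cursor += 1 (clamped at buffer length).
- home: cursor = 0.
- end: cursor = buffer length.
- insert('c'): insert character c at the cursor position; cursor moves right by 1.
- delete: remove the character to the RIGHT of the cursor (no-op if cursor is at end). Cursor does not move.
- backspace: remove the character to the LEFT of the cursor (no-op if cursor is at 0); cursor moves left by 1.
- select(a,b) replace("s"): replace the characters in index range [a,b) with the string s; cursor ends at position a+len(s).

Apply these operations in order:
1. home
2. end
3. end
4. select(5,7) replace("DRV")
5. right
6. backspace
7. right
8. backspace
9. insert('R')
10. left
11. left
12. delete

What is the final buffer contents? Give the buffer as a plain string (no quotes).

Answer: EDWYFDR

Derivation:
After op 1 (home): buf='EDWYFRSW' cursor=0
After op 2 (end): buf='EDWYFRSW' cursor=8
After op 3 (end): buf='EDWYFRSW' cursor=8
After op 4 (select(5,7) replace("DRV")): buf='EDWYFDRVW' cursor=8
After op 5 (right): buf='EDWYFDRVW' cursor=9
After op 6 (backspace): buf='EDWYFDRV' cursor=8
After op 7 (right): buf='EDWYFDRV' cursor=8
After op 8 (backspace): buf='EDWYFDR' cursor=7
After op 9 (insert('R')): buf='EDWYFDRR' cursor=8
After op 10 (left): buf='EDWYFDRR' cursor=7
After op 11 (left): buf='EDWYFDRR' cursor=6
After op 12 (delete): buf='EDWYFDR' cursor=6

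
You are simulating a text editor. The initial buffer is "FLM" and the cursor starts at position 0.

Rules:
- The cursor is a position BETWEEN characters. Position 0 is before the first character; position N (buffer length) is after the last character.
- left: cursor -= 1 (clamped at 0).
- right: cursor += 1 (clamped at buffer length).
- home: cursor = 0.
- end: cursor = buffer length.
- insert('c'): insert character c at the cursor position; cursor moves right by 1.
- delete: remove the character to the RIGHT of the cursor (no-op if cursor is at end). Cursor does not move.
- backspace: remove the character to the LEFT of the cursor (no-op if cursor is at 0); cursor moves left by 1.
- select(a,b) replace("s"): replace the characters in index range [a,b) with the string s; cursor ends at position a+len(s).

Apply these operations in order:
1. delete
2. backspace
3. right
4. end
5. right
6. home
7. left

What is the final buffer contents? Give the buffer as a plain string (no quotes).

Answer: LM

Derivation:
After op 1 (delete): buf='LM' cursor=0
After op 2 (backspace): buf='LM' cursor=0
After op 3 (right): buf='LM' cursor=1
After op 4 (end): buf='LM' cursor=2
After op 5 (right): buf='LM' cursor=2
After op 6 (home): buf='LM' cursor=0
After op 7 (left): buf='LM' cursor=0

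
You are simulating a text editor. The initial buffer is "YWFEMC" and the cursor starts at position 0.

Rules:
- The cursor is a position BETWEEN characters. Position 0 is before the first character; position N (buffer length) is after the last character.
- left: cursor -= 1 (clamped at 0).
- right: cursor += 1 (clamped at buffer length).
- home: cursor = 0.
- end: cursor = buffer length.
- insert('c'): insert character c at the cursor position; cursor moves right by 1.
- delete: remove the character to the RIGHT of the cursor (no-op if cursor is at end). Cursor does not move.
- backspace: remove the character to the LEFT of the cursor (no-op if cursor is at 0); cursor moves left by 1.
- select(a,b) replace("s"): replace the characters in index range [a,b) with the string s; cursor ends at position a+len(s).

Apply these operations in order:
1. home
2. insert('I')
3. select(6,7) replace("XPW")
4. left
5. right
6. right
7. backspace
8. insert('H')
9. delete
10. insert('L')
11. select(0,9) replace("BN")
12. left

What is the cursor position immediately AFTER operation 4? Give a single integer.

Answer: 8

Derivation:
After op 1 (home): buf='YWFEMC' cursor=0
After op 2 (insert('I')): buf='IYWFEMC' cursor=1
After op 3 (select(6,7) replace("XPW")): buf='IYWFEMXPW' cursor=9
After op 4 (left): buf='IYWFEMXPW' cursor=8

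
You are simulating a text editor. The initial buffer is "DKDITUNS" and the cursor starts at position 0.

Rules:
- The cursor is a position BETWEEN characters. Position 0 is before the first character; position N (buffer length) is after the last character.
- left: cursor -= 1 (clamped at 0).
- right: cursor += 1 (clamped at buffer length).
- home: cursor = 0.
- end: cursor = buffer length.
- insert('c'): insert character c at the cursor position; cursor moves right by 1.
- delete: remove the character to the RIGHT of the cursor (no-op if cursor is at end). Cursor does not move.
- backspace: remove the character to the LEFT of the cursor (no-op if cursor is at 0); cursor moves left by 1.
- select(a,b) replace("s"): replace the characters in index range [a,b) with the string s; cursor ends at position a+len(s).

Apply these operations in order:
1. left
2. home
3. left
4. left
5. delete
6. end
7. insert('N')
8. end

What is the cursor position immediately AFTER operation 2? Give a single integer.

Answer: 0

Derivation:
After op 1 (left): buf='DKDITUNS' cursor=0
After op 2 (home): buf='DKDITUNS' cursor=0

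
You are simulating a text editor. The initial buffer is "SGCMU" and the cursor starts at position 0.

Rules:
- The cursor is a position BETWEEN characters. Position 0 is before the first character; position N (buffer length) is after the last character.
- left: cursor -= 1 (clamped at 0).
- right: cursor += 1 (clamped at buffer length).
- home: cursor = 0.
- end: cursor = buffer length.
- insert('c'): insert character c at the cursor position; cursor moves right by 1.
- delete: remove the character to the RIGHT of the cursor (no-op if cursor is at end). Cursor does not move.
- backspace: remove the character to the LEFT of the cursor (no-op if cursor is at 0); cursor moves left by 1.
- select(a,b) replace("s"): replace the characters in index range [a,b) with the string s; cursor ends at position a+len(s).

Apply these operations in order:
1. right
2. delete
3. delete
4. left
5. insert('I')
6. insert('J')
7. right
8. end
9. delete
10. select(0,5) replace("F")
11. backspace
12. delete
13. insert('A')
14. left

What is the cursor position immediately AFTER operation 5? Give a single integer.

After op 1 (right): buf='SGCMU' cursor=1
After op 2 (delete): buf='SCMU' cursor=1
After op 3 (delete): buf='SMU' cursor=1
After op 4 (left): buf='SMU' cursor=0
After op 5 (insert('I')): buf='ISMU' cursor=1

Answer: 1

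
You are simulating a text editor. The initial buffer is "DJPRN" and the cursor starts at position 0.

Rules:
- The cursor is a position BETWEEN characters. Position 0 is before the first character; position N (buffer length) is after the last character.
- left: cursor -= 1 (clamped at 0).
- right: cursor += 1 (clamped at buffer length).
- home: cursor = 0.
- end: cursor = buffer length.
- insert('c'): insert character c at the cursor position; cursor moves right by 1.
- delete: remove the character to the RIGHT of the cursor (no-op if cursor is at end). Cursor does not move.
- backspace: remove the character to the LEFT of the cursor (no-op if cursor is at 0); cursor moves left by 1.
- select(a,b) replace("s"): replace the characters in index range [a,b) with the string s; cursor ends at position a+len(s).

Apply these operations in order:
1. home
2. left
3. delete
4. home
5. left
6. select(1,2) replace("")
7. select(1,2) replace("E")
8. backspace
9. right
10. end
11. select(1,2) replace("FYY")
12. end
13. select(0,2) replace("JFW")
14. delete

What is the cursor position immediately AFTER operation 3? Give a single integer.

Answer: 0

Derivation:
After op 1 (home): buf='DJPRN' cursor=0
After op 2 (left): buf='DJPRN' cursor=0
After op 3 (delete): buf='JPRN' cursor=0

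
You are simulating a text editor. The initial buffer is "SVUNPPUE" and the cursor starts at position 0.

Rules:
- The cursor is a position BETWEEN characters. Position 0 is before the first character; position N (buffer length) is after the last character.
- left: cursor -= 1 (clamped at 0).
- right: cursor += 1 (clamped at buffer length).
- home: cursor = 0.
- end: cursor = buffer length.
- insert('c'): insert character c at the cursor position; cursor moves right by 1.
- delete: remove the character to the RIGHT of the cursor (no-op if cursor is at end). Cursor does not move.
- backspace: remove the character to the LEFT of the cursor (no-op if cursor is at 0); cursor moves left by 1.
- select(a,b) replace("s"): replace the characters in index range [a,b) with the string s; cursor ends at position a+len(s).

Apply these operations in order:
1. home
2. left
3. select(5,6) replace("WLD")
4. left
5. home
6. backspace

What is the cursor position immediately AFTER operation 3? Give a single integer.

After op 1 (home): buf='SVUNPPUE' cursor=0
After op 2 (left): buf='SVUNPPUE' cursor=0
After op 3 (select(5,6) replace("WLD")): buf='SVUNPWLDUE' cursor=8

Answer: 8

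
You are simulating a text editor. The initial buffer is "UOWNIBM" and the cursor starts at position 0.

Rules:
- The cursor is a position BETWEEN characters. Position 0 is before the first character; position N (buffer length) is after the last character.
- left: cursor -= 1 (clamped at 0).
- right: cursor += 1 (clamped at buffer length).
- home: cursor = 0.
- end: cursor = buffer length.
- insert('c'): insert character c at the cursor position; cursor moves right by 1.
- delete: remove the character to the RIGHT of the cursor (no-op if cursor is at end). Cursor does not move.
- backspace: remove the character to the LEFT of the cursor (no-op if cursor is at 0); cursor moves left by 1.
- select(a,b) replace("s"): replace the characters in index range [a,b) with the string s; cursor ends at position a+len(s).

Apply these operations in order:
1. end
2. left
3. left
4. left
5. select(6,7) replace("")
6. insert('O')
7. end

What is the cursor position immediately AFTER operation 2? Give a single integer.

After op 1 (end): buf='UOWNIBM' cursor=7
After op 2 (left): buf='UOWNIBM' cursor=6

Answer: 6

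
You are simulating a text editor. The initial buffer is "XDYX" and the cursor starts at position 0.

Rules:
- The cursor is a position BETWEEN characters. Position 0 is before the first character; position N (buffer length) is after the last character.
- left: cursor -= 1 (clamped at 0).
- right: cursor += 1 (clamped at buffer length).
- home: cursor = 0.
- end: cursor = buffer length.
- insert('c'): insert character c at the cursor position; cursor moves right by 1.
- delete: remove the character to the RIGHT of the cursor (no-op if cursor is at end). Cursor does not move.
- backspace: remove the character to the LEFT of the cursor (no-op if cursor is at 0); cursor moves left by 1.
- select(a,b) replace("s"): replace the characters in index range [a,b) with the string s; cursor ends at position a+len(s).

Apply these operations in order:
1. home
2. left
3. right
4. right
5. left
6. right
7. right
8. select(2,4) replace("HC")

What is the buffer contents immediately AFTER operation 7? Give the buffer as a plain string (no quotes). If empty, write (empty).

After op 1 (home): buf='XDYX' cursor=0
After op 2 (left): buf='XDYX' cursor=0
After op 3 (right): buf='XDYX' cursor=1
After op 4 (right): buf='XDYX' cursor=2
After op 5 (left): buf='XDYX' cursor=1
After op 6 (right): buf='XDYX' cursor=2
After op 7 (right): buf='XDYX' cursor=3

Answer: XDYX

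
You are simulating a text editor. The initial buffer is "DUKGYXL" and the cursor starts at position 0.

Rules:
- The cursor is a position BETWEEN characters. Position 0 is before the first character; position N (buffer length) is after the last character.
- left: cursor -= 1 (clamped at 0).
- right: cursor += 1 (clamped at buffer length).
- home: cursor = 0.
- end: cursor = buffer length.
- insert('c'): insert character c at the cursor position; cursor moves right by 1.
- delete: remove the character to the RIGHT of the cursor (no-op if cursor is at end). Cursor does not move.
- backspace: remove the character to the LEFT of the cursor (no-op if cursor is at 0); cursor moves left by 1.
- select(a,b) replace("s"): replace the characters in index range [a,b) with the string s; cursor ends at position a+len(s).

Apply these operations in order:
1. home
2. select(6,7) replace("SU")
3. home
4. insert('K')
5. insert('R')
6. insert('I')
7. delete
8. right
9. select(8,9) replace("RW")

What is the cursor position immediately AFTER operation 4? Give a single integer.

Answer: 1

Derivation:
After op 1 (home): buf='DUKGYXL' cursor=0
After op 2 (select(6,7) replace("SU")): buf='DUKGYXSU' cursor=8
After op 3 (home): buf='DUKGYXSU' cursor=0
After op 4 (insert('K')): buf='KDUKGYXSU' cursor=1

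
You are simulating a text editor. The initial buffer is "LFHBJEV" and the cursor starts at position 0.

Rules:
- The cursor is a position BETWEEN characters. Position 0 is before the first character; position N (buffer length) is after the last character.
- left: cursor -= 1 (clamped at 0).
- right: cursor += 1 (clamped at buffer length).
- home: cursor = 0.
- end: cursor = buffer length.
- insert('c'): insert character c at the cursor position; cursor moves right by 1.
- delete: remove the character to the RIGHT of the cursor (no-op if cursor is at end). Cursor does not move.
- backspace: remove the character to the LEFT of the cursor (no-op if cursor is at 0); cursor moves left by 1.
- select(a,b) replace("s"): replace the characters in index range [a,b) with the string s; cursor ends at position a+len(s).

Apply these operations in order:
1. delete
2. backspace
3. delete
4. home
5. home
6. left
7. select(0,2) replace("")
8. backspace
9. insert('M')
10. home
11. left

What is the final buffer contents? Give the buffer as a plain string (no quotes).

After op 1 (delete): buf='FHBJEV' cursor=0
After op 2 (backspace): buf='FHBJEV' cursor=0
After op 3 (delete): buf='HBJEV' cursor=0
After op 4 (home): buf='HBJEV' cursor=0
After op 5 (home): buf='HBJEV' cursor=0
After op 6 (left): buf='HBJEV' cursor=0
After op 7 (select(0,2) replace("")): buf='JEV' cursor=0
After op 8 (backspace): buf='JEV' cursor=0
After op 9 (insert('M')): buf='MJEV' cursor=1
After op 10 (home): buf='MJEV' cursor=0
After op 11 (left): buf='MJEV' cursor=0

Answer: MJEV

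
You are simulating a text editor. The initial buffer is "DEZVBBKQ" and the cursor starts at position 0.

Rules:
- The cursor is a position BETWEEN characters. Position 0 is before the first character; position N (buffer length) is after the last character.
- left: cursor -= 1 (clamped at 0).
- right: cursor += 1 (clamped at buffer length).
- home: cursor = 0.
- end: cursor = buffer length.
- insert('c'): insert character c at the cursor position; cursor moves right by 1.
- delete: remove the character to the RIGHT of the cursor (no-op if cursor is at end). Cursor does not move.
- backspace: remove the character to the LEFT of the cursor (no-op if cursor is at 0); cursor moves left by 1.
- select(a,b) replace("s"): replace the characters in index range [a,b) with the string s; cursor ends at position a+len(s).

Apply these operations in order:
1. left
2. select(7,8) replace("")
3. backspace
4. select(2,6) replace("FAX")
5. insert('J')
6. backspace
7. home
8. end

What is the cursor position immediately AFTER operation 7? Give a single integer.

After op 1 (left): buf='DEZVBBKQ' cursor=0
After op 2 (select(7,8) replace("")): buf='DEZVBBK' cursor=7
After op 3 (backspace): buf='DEZVBB' cursor=6
After op 4 (select(2,6) replace("FAX")): buf='DEFAX' cursor=5
After op 5 (insert('J')): buf='DEFAXJ' cursor=6
After op 6 (backspace): buf='DEFAX' cursor=5
After op 7 (home): buf='DEFAX' cursor=0

Answer: 0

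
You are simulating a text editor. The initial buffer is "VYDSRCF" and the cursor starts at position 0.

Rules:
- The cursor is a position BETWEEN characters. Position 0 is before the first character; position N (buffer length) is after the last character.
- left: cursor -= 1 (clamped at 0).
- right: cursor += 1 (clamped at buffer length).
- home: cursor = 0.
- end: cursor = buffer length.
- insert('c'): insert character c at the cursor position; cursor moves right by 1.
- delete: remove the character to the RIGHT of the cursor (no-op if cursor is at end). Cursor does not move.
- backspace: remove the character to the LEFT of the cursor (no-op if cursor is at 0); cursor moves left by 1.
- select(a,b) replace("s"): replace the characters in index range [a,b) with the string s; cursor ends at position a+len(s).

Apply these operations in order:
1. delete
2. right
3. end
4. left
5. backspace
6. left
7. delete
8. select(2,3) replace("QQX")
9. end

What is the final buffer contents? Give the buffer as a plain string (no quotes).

Answer: YDQQXF

Derivation:
After op 1 (delete): buf='YDSRCF' cursor=0
After op 2 (right): buf='YDSRCF' cursor=1
After op 3 (end): buf='YDSRCF' cursor=6
After op 4 (left): buf='YDSRCF' cursor=5
After op 5 (backspace): buf='YDSRF' cursor=4
After op 6 (left): buf='YDSRF' cursor=3
After op 7 (delete): buf='YDSF' cursor=3
After op 8 (select(2,3) replace("QQX")): buf='YDQQXF' cursor=5
After op 9 (end): buf='YDQQXF' cursor=6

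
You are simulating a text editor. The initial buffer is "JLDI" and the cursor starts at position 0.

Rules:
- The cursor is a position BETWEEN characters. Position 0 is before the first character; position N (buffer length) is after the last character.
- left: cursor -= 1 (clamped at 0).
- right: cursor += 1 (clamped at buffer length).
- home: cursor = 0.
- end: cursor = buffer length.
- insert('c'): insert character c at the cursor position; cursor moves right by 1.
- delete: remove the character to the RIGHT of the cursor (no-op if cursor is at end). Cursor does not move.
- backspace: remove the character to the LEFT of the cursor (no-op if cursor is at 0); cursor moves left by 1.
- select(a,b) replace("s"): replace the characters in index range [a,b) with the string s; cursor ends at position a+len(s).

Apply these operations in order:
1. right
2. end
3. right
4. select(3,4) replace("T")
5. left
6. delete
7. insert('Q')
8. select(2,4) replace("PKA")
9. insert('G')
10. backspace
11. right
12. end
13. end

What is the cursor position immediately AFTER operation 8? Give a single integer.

After op 1 (right): buf='JLDI' cursor=1
After op 2 (end): buf='JLDI' cursor=4
After op 3 (right): buf='JLDI' cursor=4
After op 4 (select(3,4) replace("T")): buf='JLDT' cursor=4
After op 5 (left): buf='JLDT' cursor=3
After op 6 (delete): buf='JLD' cursor=3
After op 7 (insert('Q')): buf='JLDQ' cursor=4
After op 8 (select(2,4) replace("PKA")): buf='JLPKA' cursor=5

Answer: 5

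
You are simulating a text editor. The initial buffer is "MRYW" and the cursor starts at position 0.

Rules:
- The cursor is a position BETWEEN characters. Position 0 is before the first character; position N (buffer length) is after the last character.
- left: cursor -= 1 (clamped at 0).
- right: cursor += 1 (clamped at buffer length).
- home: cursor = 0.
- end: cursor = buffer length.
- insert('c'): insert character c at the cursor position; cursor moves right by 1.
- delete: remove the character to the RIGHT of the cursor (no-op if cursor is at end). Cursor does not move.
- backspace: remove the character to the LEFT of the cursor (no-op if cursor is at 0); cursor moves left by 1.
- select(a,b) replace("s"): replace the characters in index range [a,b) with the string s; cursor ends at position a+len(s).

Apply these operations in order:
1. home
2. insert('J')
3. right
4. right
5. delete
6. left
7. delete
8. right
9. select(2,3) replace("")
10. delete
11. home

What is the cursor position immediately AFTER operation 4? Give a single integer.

Answer: 3

Derivation:
After op 1 (home): buf='MRYW' cursor=0
After op 2 (insert('J')): buf='JMRYW' cursor=1
After op 3 (right): buf='JMRYW' cursor=2
After op 4 (right): buf='JMRYW' cursor=3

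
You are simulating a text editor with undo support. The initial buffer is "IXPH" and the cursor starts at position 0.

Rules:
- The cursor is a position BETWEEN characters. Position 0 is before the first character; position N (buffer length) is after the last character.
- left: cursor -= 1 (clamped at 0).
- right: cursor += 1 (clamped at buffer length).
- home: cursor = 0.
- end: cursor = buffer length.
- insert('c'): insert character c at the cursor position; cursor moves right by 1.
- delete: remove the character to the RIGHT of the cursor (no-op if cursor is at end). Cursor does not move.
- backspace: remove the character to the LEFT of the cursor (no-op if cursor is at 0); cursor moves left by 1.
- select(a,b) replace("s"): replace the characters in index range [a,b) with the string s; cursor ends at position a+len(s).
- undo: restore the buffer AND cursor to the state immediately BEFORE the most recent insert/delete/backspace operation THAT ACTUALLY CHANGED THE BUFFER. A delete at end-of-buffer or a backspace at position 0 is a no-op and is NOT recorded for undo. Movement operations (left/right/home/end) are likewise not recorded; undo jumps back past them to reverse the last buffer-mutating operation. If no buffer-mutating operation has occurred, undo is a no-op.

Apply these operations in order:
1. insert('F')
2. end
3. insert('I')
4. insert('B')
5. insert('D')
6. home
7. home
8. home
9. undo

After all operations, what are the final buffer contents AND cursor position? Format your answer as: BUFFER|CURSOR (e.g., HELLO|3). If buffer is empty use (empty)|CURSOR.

After op 1 (insert('F')): buf='FIXPH' cursor=1
After op 2 (end): buf='FIXPH' cursor=5
After op 3 (insert('I')): buf='FIXPHI' cursor=6
After op 4 (insert('B')): buf='FIXPHIB' cursor=7
After op 5 (insert('D')): buf='FIXPHIBD' cursor=8
After op 6 (home): buf='FIXPHIBD' cursor=0
After op 7 (home): buf='FIXPHIBD' cursor=0
After op 8 (home): buf='FIXPHIBD' cursor=0
After op 9 (undo): buf='FIXPHIB' cursor=7

Answer: FIXPHIB|7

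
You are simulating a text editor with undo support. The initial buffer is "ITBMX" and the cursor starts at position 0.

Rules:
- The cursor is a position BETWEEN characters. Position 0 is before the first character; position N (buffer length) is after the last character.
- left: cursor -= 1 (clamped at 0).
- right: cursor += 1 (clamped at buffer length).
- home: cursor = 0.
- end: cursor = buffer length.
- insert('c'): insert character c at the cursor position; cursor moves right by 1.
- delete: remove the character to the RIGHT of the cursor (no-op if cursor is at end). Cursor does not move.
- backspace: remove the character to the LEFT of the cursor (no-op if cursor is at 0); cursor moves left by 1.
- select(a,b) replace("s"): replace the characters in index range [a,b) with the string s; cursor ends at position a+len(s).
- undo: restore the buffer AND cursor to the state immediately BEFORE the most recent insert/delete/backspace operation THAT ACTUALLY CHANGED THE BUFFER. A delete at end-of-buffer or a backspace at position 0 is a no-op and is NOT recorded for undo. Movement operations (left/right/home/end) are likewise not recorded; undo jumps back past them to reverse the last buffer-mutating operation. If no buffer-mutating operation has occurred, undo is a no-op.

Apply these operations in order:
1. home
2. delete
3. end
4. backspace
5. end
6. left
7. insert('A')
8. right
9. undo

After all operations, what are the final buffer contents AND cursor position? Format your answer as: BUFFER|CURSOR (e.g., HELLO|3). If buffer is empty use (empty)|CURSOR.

After op 1 (home): buf='ITBMX' cursor=0
After op 2 (delete): buf='TBMX' cursor=0
After op 3 (end): buf='TBMX' cursor=4
After op 4 (backspace): buf='TBM' cursor=3
After op 5 (end): buf='TBM' cursor=3
After op 6 (left): buf='TBM' cursor=2
After op 7 (insert('A')): buf='TBAM' cursor=3
After op 8 (right): buf='TBAM' cursor=4
After op 9 (undo): buf='TBM' cursor=2

Answer: TBM|2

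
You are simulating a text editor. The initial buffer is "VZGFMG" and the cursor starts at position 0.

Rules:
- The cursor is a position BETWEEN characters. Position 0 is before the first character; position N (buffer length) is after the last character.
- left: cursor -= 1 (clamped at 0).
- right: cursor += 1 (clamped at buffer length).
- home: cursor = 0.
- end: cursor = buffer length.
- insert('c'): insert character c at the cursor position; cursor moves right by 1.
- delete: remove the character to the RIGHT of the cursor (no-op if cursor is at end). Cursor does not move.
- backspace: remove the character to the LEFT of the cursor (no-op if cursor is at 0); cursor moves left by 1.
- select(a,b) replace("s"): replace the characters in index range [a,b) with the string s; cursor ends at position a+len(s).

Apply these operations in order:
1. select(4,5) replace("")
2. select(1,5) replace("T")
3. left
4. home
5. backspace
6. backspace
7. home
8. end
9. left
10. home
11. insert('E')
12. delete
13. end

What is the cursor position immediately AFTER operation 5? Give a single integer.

After op 1 (select(4,5) replace("")): buf='VZGFG' cursor=4
After op 2 (select(1,5) replace("T")): buf='VT' cursor=2
After op 3 (left): buf='VT' cursor=1
After op 4 (home): buf='VT' cursor=0
After op 5 (backspace): buf='VT' cursor=0

Answer: 0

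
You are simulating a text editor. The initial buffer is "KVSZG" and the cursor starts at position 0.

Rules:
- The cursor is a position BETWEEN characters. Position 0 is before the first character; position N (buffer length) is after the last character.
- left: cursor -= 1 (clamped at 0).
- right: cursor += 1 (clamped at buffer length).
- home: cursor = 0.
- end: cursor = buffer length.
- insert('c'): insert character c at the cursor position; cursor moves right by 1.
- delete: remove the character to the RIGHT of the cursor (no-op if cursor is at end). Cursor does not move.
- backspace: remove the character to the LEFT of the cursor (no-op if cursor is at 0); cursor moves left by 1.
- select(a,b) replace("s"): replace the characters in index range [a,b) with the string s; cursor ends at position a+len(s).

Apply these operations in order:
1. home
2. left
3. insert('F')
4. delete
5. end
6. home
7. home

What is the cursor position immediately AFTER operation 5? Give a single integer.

Answer: 5

Derivation:
After op 1 (home): buf='KVSZG' cursor=0
After op 2 (left): buf='KVSZG' cursor=0
After op 3 (insert('F')): buf='FKVSZG' cursor=1
After op 4 (delete): buf='FVSZG' cursor=1
After op 5 (end): buf='FVSZG' cursor=5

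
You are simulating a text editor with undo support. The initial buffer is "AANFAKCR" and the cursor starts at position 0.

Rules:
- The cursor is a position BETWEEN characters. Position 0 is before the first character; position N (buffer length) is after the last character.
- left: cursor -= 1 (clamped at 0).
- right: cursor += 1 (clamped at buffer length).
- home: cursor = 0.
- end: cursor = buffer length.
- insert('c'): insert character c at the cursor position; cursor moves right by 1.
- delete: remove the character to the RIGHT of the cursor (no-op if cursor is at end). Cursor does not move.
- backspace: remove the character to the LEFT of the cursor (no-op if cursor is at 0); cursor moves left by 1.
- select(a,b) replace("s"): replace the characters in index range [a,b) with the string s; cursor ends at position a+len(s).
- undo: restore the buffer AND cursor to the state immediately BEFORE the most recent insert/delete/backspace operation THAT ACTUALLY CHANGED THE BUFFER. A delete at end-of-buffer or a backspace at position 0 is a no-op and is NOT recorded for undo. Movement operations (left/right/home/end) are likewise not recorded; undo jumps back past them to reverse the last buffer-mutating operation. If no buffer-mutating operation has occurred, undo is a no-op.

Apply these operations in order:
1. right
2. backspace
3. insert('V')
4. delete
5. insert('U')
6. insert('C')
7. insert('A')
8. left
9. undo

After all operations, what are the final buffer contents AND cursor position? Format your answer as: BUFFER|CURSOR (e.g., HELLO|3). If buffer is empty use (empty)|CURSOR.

After op 1 (right): buf='AANFAKCR' cursor=1
After op 2 (backspace): buf='ANFAKCR' cursor=0
After op 3 (insert('V')): buf='VANFAKCR' cursor=1
After op 4 (delete): buf='VNFAKCR' cursor=1
After op 5 (insert('U')): buf='VUNFAKCR' cursor=2
After op 6 (insert('C')): buf='VUCNFAKCR' cursor=3
After op 7 (insert('A')): buf='VUCANFAKCR' cursor=4
After op 8 (left): buf='VUCANFAKCR' cursor=3
After op 9 (undo): buf='VUCNFAKCR' cursor=3

Answer: VUCNFAKCR|3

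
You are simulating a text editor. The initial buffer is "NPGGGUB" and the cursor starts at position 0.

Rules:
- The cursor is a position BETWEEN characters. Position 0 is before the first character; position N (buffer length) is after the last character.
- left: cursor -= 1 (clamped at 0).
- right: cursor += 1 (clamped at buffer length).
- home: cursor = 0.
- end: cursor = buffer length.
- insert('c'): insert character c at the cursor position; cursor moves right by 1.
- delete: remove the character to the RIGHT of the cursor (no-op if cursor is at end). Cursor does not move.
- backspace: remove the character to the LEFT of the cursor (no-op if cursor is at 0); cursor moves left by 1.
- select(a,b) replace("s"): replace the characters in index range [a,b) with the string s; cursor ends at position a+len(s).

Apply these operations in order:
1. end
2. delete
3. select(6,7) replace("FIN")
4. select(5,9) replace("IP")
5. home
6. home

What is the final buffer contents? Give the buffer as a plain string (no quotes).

After op 1 (end): buf='NPGGGUB' cursor=7
After op 2 (delete): buf='NPGGGUB' cursor=7
After op 3 (select(6,7) replace("FIN")): buf='NPGGGUFIN' cursor=9
After op 4 (select(5,9) replace("IP")): buf='NPGGGIP' cursor=7
After op 5 (home): buf='NPGGGIP' cursor=0
After op 6 (home): buf='NPGGGIP' cursor=0

Answer: NPGGGIP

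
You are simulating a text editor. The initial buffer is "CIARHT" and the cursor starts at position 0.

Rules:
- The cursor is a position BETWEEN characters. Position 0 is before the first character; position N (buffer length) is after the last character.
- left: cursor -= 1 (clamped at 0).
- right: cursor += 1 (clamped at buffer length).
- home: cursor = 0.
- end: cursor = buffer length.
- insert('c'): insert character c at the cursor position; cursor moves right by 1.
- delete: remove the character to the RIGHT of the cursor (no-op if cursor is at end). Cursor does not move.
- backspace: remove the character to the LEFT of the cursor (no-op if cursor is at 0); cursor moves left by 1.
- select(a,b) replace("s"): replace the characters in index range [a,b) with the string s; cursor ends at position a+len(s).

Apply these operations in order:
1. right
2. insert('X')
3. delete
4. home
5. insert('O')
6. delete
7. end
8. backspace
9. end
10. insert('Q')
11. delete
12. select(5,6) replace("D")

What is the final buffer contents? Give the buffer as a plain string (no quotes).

After op 1 (right): buf='CIARHT' cursor=1
After op 2 (insert('X')): buf='CXIARHT' cursor=2
After op 3 (delete): buf='CXARHT' cursor=2
After op 4 (home): buf='CXARHT' cursor=0
After op 5 (insert('O')): buf='OCXARHT' cursor=1
After op 6 (delete): buf='OXARHT' cursor=1
After op 7 (end): buf='OXARHT' cursor=6
After op 8 (backspace): buf='OXARH' cursor=5
After op 9 (end): buf='OXARH' cursor=5
After op 10 (insert('Q')): buf='OXARHQ' cursor=6
After op 11 (delete): buf='OXARHQ' cursor=6
After op 12 (select(5,6) replace("D")): buf='OXARHD' cursor=6

Answer: OXARHD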